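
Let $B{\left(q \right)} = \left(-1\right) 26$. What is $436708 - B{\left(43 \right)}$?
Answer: $436734$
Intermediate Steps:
$B{\left(q \right)} = -26$
$436708 - B{\left(43 \right)} = 436708 - -26 = 436708 + 26 = 436734$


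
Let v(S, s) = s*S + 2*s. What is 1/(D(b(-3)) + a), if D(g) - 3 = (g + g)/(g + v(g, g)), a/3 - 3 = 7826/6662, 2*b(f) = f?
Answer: 9993/168457 ≈ 0.059321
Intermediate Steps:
b(f) = f/2
v(S, s) = 2*s + S*s (v(S, s) = S*s + 2*s = 2*s + S*s)
a = 41718/3331 (a = 9 + 3*(7826/6662) = 9 + 3*(7826*(1/6662)) = 9 + 3*(3913/3331) = 9 + 11739/3331 = 41718/3331 ≈ 12.524)
D(g) = 3 + 2*g/(g + g*(2 + g)) (D(g) = 3 + (g + g)/(g + g*(2 + g)) = 3 + (2*g)/(g + g*(2 + g)) = 3 + 2*g/(g + g*(2 + g)))
1/(D(b(-3)) + a) = 1/((11 + 3*((½)*(-3)))/(3 + (½)*(-3)) + 41718/3331) = 1/((11 + 3*(-3/2))/(3 - 3/2) + 41718/3331) = 1/((11 - 9/2)/(3/2) + 41718/3331) = 1/((⅔)*(13/2) + 41718/3331) = 1/(13/3 + 41718/3331) = 1/(168457/9993) = 9993/168457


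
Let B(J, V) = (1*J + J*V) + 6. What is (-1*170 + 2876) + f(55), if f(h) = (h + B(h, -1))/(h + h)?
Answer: 297721/110 ≈ 2706.6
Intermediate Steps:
B(J, V) = 6 + J + J*V (B(J, V) = (J + J*V) + 6 = 6 + J + J*V)
f(h) = (6 + h)/(2*h) (f(h) = (h + (6 + h + h*(-1)))/(h + h) = (h + (6 + h - h))/((2*h)) = (h + 6)*(1/(2*h)) = (6 + h)*(1/(2*h)) = (6 + h)/(2*h))
(-1*170 + 2876) + f(55) = (-1*170 + 2876) + (½)*(6 + 55)/55 = (-170 + 2876) + (½)*(1/55)*61 = 2706 + 61/110 = 297721/110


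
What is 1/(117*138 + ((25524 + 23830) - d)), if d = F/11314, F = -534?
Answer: 5657/370533767 ≈ 1.5267e-5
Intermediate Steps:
d = -267/5657 (d = -534/11314 = -534*1/11314 = -267/5657 ≈ -0.047198)
1/(117*138 + ((25524 + 23830) - d)) = 1/(117*138 + ((25524 + 23830) - 1*(-267/5657))) = 1/(16146 + (49354 + 267/5657)) = 1/(16146 + 279195845/5657) = 1/(370533767/5657) = 5657/370533767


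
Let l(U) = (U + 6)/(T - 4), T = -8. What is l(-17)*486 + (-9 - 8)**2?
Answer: 1469/2 ≈ 734.50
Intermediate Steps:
l(U) = -1/2 - U/12 (l(U) = (U + 6)/(-8 - 4) = (6 + U)/(-12) = (6 + U)*(-1/12) = -1/2 - U/12)
l(-17)*486 + (-9 - 8)**2 = (-1/2 - 1/12*(-17))*486 + (-9 - 8)**2 = (-1/2 + 17/12)*486 + (-17)**2 = (11/12)*486 + 289 = 891/2 + 289 = 1469/2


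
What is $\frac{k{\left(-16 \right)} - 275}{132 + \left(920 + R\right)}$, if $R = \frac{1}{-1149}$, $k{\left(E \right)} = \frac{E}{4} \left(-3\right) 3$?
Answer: $- \frac{274611}{1208747} \approx -0.22719$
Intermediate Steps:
$k{\left(E \right)} = - \frac{9 E}{4}$ ($k{\left(E \right)} = E \frac{1}{4} \left(-3\right) 3 = \frac{E}{4} \left(-3\right) 3 = - \frac{3 E}{4} \cdot 3 = - \frac{9 E}{4}$)
$R = - \frac{1}{1149} \approx -0.00087032$
$\frac{k{\left(-16 \right)} - 275}{132 + \left(920 + R\right)} = \frac{\left(- \frac{9}{4}\right) \left(-16\right) - 275}{132 + \left(920 - \frac{1}{1149}\right)} = \frac{36 - 275}{132 + \frac{1057079}{1149}} = - \frac{239}{\frac{1208747}{1149}} = \left(-239\right) \frac{1149}{1208747} = - \frac{274611}{1208747}$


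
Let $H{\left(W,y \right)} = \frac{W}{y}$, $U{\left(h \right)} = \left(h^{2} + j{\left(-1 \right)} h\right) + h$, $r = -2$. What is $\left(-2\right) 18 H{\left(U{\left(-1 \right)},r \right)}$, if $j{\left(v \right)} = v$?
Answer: $18$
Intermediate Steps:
$U{\left(h \right)} = h^{2}$ ($U{\left(h \right)} = \left(h^{2} - h\right) + h = h^{2}$)
$\left(-2\right) 18 H{\left(U{\left(-1 \right)},r \right)} = \left(-2\right) 18 \frac{\left(-1\right)^{2}}{-2} = - 36 \cdot 1 \left(- \frac{1}{2}\right) = \left(-36\right) \left(- \frac{1}{2}\right) = 18$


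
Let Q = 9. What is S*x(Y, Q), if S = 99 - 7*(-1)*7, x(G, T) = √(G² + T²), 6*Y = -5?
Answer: 74*√2941/3 ≈ 1337.7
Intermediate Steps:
Y = -⅚ (Y = (⅙)*(-5) = -⅚ ≈ -0.83333)
S = 148 (S = 99 - (-7)*7 = 99 - 1*(-49) = 99 + 49 = 148)
S*x(Y, Q) = 148*√((-⅚)² + 9²) = 148*√(25/36 + 81) = 148*√(2941/36) = 148*(√2941/6) = 74*√2941/3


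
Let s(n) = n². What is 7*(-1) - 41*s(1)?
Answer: -48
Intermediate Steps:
7*(-1) - 41*s(1) = 7*(-1) - 41*1² = -7 - 41*1 = -7 - 41 = -48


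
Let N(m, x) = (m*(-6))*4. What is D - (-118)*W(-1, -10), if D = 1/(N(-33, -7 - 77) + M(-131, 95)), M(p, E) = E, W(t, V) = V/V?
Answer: 104667/887 ≈ 118.00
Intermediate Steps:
W(t, V) = 1
N(m, x) = -24*m (N(m, x) = -6*m*4 = -24*m)
D = 1/887 (D = 1/(-24*(-33) + 95) = 1/(792 + 95) = 1/887 ≈ 0.0011274)
D - (-118)*W(-1, -10) = 1/887 - (-118) = 1/887 - 1*(-118) = 1/887 + 118 = 104667/887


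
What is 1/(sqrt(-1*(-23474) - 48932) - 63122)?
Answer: -31561/1992206171 - I*sqrt(25458)/3984412342 ≈ -1.5842e-5 - 4.0045e-8*I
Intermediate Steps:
1/(sqrt(-1*(-23474) - 48932) - 63122) = 1/(sqrt(23474 - 48932) - 63122) = 1/(sqrt(-25458) - 63122) = 1/(I*sqrt(25458) - 63122) = 1/(-63122 + I*sqrt(25458))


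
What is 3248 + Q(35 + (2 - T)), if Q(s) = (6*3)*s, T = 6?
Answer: 3806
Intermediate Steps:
Q(s) = 18*s
3248 + Q(35 + (2 - T)) = 3248 + 18*(35 + (2 - 1*6)) = 3248 + 18*(35 + (2 - 6)) = 3248 + 18*(35 - 4) = 3248 + 18*31 = 3248 + 558 = 3806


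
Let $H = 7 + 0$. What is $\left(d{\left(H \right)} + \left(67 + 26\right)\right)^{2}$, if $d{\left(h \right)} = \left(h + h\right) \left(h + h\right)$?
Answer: $83521$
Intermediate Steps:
$H = 7$
$d{\left(h \right)} = 4 h^{2}$ ($d{\left(h \right)} = 2 h 2 h = 4 h^{2}$)
$\left(d{\left(H \right)} + \left(67 + 26\right)\right)^{2} = \left(4 \cdot 7^{2} + \left(67 + 26\right)\right)^{2} = \left(4 \cdot 49 + 93\right)^{2} = \left(196 + 93\right)^{2} = 289^{2} = 83521$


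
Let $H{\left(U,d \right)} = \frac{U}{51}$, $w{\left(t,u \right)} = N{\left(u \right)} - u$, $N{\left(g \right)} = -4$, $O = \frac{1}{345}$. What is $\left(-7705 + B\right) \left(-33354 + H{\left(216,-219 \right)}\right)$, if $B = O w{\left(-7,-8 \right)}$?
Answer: $\frac{502355921022}{1955} \approx 2.5696 \cdot 10^{8}$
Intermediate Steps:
$O = \frac{1}{345} \approx 0.0028986$
$w{\left(t,u \right)} = -4 - u$
$H{\left(U,d \right)} = \frac{U}{51}$ ($H{\left(U,d \right)} = U \frac{1}{51} = \frac{U}{51}$)
$B = \frac{4}{345}$ ($B = \frac{-4 - -8}{345} = \frac{-4 + 8}{345} = \frac{1}{345} \cdot 4 = \frac{4}{345} \approx 0.011594$)
$\left(-7705 + B\right) \left(-33354 + H{\left(216,-219 \right)}\right) = \left(-7705 + \frac{4}{345}\right) \left(-33354 + \frac{1}{51} \cdot 216\right) = - \frac{2658221 \left(-33354 + \frac{72}{17}\right)}{345} = \left(- \frac{2658221}{345}\right) \left(- \frac{566946}{17}\right) = \frac{502355921022}{1955}$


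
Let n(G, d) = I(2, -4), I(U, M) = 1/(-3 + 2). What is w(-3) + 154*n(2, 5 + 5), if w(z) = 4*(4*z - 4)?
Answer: -218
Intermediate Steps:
I(U, M) = -1 (I(U, M) = 1/(-1) = -1)
w(z) = -16 + 16*z (w(z) = 4*(-4 + 4*z) = -16 + 16*z)
n(G, d) = -1
w(-3) + 154*n(2, 5 + 5) = (-16 + 16*(-3)) + 154*(-1) = (-16 - 48) - 154 = -64 - 154 = -218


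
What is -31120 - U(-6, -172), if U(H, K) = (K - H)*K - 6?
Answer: -59666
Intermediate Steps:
U(H, K) = -6 + K*(K - H) (U(H, K) = K*(K - H) - 6 = -6 + K*(K - H))
-31120 - U(-6, -172) = -31120 - (-6 + (-172)² - 1*(-6)*(-172)) = -31120 - (-6 + 29584 - 1032) = -31120 - 1*28546 = -31120 - 28546 = -59666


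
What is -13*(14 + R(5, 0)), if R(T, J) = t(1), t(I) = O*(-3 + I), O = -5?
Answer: -312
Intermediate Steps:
t(I) = 15 - 5*I (t(I) = -5*(-3 + I) = 15 - 5*I)
R(T, J) = 10 (R(T, J) = 15 - 5*1 = 15 - 5 = 10)
-13*(14 + R(5, 0)) = -13*(14 + 10) = -13*24 = -312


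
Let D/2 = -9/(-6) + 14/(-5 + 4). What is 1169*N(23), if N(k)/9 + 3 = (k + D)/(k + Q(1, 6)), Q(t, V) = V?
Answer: -936369/29 ≈ -32289.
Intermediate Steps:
D = -25 (D = 2*(-9/(-6) + 14/(-5 + 4)) = 2*(-9*(-⅙) + 14/(-1)) = 2*(3/2 + 14*(-1)) = 2*(3/2 - 14) = 2*(-25/2) = -25)
N(k) = -27 + 9*(-25 + k)/(6 + k) (N(k) = -27 + 9*((k - 25)/(k + 6)) = -27 + 9*((-25 + k)/(6 + k)) = -27 + 9*(-25 + k)/(6 + k))
1169*N(23) = 1169*(9*(-43 - 2*23)/(6 + 23)) = 1169*(9*(-43 - 46)/29) = 1169*(9*(1/29)*(-89)) = 1169*(-801/29) = -936369/29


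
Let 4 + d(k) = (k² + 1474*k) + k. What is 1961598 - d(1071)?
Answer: -765164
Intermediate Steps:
d(k) = -4 + k² + 1475*k (d(k) = -4 + ((k² + 1474*k) + k) = -4 + (k² + 1475*k) = -4 + k² + 1475*k)
1961598 - d(1071) = 1961598 - (-4 + 1071² + 1475*1071) = 1961598 - (-4 + 1147041 + 1579725) = 1961598 - 1*2726762 = 1961598 - 2726762 = -765164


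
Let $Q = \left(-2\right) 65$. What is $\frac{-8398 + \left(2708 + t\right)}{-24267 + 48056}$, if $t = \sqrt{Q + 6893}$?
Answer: $- \frac{5690}{23789} + \frac{\sqrt{6763}}{23789} \approx -0.23573$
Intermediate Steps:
$Q = -130$
$t = \sqrt{6763}$ ($t = \sqrt{-130 + 6893} = \sqrt{6763} \approx 82.237$)
$\frac{-8398 + \left(2708 + t\right)}{-24267 + 48056} = \frac{-8398 + \left(2708 + \sqrt{6763}\right)}{-24267 + 48056} = \frac{-5690 + \sqrt{6763}}{23789} = \left(-5690 + \sqrt{6763}\right) \frac{1}{23789} = - \frac{5690}{23789} + \frac{\sqrt{6763}}{23789}$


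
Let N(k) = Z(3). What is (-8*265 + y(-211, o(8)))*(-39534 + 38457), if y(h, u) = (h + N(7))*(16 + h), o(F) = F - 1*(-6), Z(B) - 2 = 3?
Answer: -40979850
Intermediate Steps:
Z(B) = 5 (Z(B) = 2 + 3 = 5)
N(k) = 5
o(F) = 6 + F (o(F) = F + 6 = 6 + F)
y(h, u) = (5 + h)*(16 + h) (y(h, u) = (h + 5)*(16 + h) = (5 + h)*(16 + h))
(-8*265 + y(-211, o(8)))*(-39534 + 38457) = (-8*265 + (80 + (-211)**2 + 21*(-211)))*(-39534 + 38457) = (-2120 + (80 + 44521 - 4431))*(-1077) = (-2120 + 40170)*(-1077) = 38050*(-1077) = -40979850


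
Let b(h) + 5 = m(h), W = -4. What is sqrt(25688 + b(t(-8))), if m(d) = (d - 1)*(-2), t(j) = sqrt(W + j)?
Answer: sqrt(25685 - 4*I*sqrt(3)) ≈ 160.27 - 0.022*I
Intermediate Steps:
t(j) = sqrt(-4 + j)
m(d) = 2 - 2*d (m(d) = (-1 + d)*(-2) = 2 - 2*d)
b(h) = -3 - 2*h (b(h) = -5 + (2 - 2*h) = -3 - 2*h)
sqrt(25688 + b(t(-8))) = sqrt(25688 + (-3 - 2*sqrt(-4 - 8))) = sqrt(25688 + (-3 - 4*I*sqrt(3))) = sqrt(25685 - 4*I*sqrt(3))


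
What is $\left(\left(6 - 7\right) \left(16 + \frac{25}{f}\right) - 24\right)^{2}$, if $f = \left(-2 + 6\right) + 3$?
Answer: $\frac{93025}{49} \approx 1898.5$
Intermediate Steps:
$f = 7$ ($f = 4 + 3 = 7$)
$\left(\left(6 - 7\right) \left(16 + \frac{25}{f}\right) - 24\right)^{2} = \left(\left(6 - 7\right) \left(16 + \frac{25}{7}\right) - 24\right)^{2} = \left(- (16 + 25 \cdot \frac{1}{7}) - 24\right)^{2} = \left(- (16 + \frac{25}{7}) - 24\right)^{2} = \left(\left(-1\right) \frac{137}{7} - 24\right)^{2} = \left(- \frac{137}{7} - 24\right)^{2} = \left(- \frac{305}{7}\right)^{2} = \frac{93025}{49}$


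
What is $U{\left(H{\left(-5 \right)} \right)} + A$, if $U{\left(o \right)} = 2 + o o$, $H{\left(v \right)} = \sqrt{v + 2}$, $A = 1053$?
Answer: $1052$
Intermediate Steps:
$H{\left(v \right)} = \sqrt{2 + v}$
$U{\left(o \right)} = 2 + o^{2}$
$U{\left(H{\left(-5 \right)} \right)} + A = \left(2 + \left(\sqrt{2 - 5}\right)^{2}\right) + 1053 = \left(2 + \left(\sqrt{-3}\right)^{2}\right) + 1053 = \left(2 + \left(i \sqrt{3}\right)^{2}\right) + 1053 = \left(2 - 3\right) + 1053 = -1 + 1053 = 1052$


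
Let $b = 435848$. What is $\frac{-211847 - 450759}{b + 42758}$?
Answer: $- \frac{331303}{239303} \approx -1.3844$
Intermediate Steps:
$\frac{-211847 - 450759}{b + 42758} = \frac{-211847 - 450759}{435848 + 42758} = - \frac{662606}{478606} = \left(-662606\right) \frac{1}{478606} = - \frac{331303}{239303}$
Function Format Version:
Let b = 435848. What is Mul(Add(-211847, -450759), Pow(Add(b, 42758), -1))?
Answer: Rational(-331303, 239303) ≈ -1.3844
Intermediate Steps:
Mul(Add(-211847, -450759), Pow(Add(b, 42758), -1)) = Mul(Add(-211847, -450759), Pow(Add(435848, 42758), -1)) = Mul(-662606, Pow(478606, -1)) = Mul(-662606, Rational(1, 478606)) = Rational(-331303, 239303)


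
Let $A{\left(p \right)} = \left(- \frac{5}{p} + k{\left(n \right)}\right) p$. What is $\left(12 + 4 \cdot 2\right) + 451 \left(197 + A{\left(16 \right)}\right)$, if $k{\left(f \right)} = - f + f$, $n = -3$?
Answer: $86612$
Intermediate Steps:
$k{\left(f \right)} = 0$
$A{\left(p \right)} = -5$ ($A{\left(p \right)} = \left(- \frac{5}{p} + 0\right) p = - \frac{5}{p} p = -5$)
$\left(12 + 4 \cdot 2\right) + 451 \left(197 + A{\left(16 \right)}\right) = \left(12 + 4 \cdot 2\right) + 451 \left(197 - 5\right) = \left(12 + 8\right) + 451 \cdot 192 = 20 + 86592 = 86612$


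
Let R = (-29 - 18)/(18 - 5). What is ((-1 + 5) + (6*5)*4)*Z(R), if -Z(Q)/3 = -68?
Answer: 25296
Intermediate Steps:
R = -47/13 ≈ -3.6154
Z(Q) = 204 (Z(Q) = -3*(-68) = 204)
((-1 + 5) + (6*5)*4)*Z(R) = ((-1 + 5) + (6*5)*4)*204 = (4 + 30*4)*204 = (4 + 120)*204 = 124*204 = 25296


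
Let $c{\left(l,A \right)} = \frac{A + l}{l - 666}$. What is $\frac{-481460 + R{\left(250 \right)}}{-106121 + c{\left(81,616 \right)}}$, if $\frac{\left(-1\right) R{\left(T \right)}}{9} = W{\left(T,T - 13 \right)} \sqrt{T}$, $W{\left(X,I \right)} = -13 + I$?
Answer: $\frac{140827050}{31040741} + \frac{2948400 \sqrt{10}}{31040741} \approx 4.8372$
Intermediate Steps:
$c{\left(l,A \right)} = \frac{A + l}{-666 + l}$
$R{\left(T \right)} = - 9 \sqrt{T} \left(-26 + T\right)$ ($R{\left(T \right)} = - 9 \left(-13 + \left(T - 13\right)\right) \sqrt{T} = - 9 \left(-13 + \left(-13 + T\right)\right) \sqrt{T} = - 9 \left(-26 + T\right) \sqrt{T} = - 9 \sqrt{T} \left(-26 + T\right)$)
$\frac{-481460 + R{\left(250 \right)}}{-106121 + c{\left(81,616 \right)}} = \frac{-481460 + 9 \sqrt{250} \left(26 - 250\right)}{-106121 + \frac{616 + 81}{-666 + 81}} = \frac{-481460 + 9 \cdot 5 \sqrt{10} \left(26 - 250\right)}{-106121 + \frac{1}{-585} \cdot 697} = \frac{-481460 + 9 \cdot 5 \sqrt{10} \left(-224\right)}{-106121 - \frac{697}{585}} = \frac{-481460 - 10080 \sqrt{10}}{-106121 - \frac{697}{585}} = \frac{-481460 - 10080 \sqrt{10}}{- \frac{62081482}{585}} = \left(-481460 - 10080 \sqrt{10}\right) \left(- \frac{585}{62081482}\right) = \frac{140827050}{31040741} + \frac{2948400 \sqrt{10}}{31040741}$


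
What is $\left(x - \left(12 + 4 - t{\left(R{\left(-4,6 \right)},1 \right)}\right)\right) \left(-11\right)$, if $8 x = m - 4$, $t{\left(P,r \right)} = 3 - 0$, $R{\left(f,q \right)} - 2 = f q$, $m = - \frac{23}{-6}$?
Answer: $\frac{6875}{48} \approx 143.23$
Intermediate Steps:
$m = \frac{23}{6}$ ($m = \left(-23\right) \left(- \frac{1}{6}\right) = \frac{23}{6} \approx 3.8333$)
$R{\left(f,q \right)} = 2 + f q$
$t{\left(P,r \right)} = 3$ ($t{\left(P,r \right)} = 3 + 0 = 3$)
$x = - \frac{1}{48}$ ($x = \frac{\frac{23}{6} - 4}{8} = \frac{1}{8} \left(- \frac{1}{6}\right) = - \frac{1}{48} \approx -0.020833$)
$\left(x - \left(12 + 4 - t{\left(R{\left(-4,6 \right)},1 \right)}\right)\right) \left(-11\right) = \left(- \frac{1}{48} - \left(9 + 4\right)\right) \left(-11\right) = \left(- \frac{1}{48} + \left(3 - \left(12 + 4\right)\right)\right) \left(-11\right) = \left(- \frac{1}{48} + \left(3 - 16\right)\right) \left(-11\right) = \left(- \frac{1}{48} - 13\right) \left(-11\right) = \left(- \frac{625}{48}\right) \left(-11\right) = \frac{6875}{48}$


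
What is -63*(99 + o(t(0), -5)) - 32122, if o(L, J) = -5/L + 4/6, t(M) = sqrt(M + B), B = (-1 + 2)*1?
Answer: -38086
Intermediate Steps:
B = 1 (B = 1*1 = 1)
t(M) = sqrt(1 + M) (t(M) = sqrt(M + 1) = sqrt(1 + M))
o(L, J) = 2/3 - 5/L (o(L, J) = -5/L + 4*(1/6) = -5/L + 2/3 = 2/3 - 5/L)
-63*(99 + o(t(0), -5)) - 32122 = -63*(99 + (2/3 - 5/sqrt(1 + 0))) - 32122 = -63*(99 + (2/3 - 5/(sqrt(1)))) - 32122 = -63*(99 + (2/3 - 5/1)) - 32122 = -63*(99 + (2/3 - 5*1)) - 32122 = -63*(99 + (2/3 - 5)) - 32122 = -63*(99 - 13/3) - 32122 = -63*284/3 - 32122 = -5964 - 32122 = -38086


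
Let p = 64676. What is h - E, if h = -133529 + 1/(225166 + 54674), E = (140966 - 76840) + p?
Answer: -73410707039/279840 ≈ -2.6233e+5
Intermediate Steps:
E = 128802 (E = (140966 - 76840) + 64676 = 64126 + 64676 = 128802)
h = -37366755359/279840 (h = -133529 + 1/279840 = -37366755359/279840 ≈ -1.3353e+5)
h - E = -37366755359/279840 - 1*128802 = -37366755359/279840 - 128802 = -73410707039/279840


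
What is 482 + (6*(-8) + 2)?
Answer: 436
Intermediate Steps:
482 + (6*(-8) + 2) = 482 + (-48 + 2) = 482 - 46 = 436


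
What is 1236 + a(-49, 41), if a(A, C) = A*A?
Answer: 3637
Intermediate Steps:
a(A, C) = A²
1236 + a(-49, 41) = 1236 + (-49)² = 1236 + 2401 = 3637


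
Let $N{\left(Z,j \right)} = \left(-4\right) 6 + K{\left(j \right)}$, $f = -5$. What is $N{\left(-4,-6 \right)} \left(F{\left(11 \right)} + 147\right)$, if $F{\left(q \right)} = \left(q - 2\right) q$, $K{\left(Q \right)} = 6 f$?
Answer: $-13284$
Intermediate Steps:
$K{\left(Q \right)} = -30$ ($K{\left(Q \right)} = 6 \left(-5\right) = -30$)
$N{\left(Z,j \right)} = -54$ ($N{\left(Z,j \right)} = \left(-4\right) 6 - 30 = -24 - 30 = -54$)
$F{\left(q \right)} = q \left(-2 + q\right)$ ($F{\left(q \right)} = \left(-2 + q\right) q = q \left(-2 + q\right)$)
$N{\left(-4,-6 \right)} \left(F{\left(11 \right)} + 147\right) = - 54 \left(11 \left(-2 + 11\right) + 147\right) = - 54 \left(11 \cdot 9 + 147\right) = - 54 \left(99 + 147\right) = \left(-54\right) 246 = -13284$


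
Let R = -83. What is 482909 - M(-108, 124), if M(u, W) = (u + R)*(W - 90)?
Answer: 489403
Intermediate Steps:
M(u, W) = (-90 + W)*(-83 + u) (M(u, W) = (u - 83)*(W - 90) = (-83 + u)*(-90 + W) = (-90 + W)*(-83 + u))
482909 - M(-108, 124) = 482909 - (7470 - 90*(-108) - 83*124 + 124*(-108)) = 482909 - (7470 + 9720 - 10292 - 13392) = 482909 - 1*(-6494) = 482909 + 6494 = 489403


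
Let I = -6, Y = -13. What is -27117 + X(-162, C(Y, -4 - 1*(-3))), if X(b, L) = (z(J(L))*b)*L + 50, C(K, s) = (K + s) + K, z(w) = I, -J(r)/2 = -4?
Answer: -53311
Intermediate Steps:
J(r) = 8 (J(r) = -2*(-4) = 8)
z(w) = -6
C(K, s) = s + 2*K
X(b, L) = 50 - 6*L*b (X(b, L) = (-6*b)*L + 50 = -6*L*b + 50 = 50 - 6*L*b)
-27117 + X(-162, C(Y, -4 - 1*(-3))) = -27117 + (50 - 6*((-4 - 1*(-3)) + 2*(-13))*(-162)) = -27117 + (50 - 6*((-4 + 3) - 26)*(-162)) = -27117 + (50 - 6*(-1 - 26)*(-162)) = -27117 + (50 - 6*(-27)*(-162)) = -27117 + (50 - 26244) = -27117 - 26194 = -53311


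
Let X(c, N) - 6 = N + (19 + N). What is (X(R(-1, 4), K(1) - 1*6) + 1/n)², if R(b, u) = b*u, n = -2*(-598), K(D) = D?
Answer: 321879481/1430416 ≈ 225.03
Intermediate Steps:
n = 1196
X(c, N) = 25 + 2*N (X(c, N) = 6 + (N + (19 + N)) = 6 + (19 + 2*N) = 25 + 2*N)
(X(R(-1, 4), K(1) - 1*6) + 1/n)² = ((25 + 2*(1 - 1*6)) + 1/1196)² = ((25 + 2*(1 - 6)) + 1/1196)² = ((25 + 2*(-5)) + 1/1196)² = ((25 - 10) + 1/1196)² = (15 + 1/1196)² = (17941/1196)² = 321879481/1430416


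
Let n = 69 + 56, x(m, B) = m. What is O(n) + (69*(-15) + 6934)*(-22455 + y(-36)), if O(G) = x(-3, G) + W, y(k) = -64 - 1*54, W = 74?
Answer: -133158056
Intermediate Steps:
y(k) = -118 (y(k) = -64 - 54 = -118)
n = 125
O(G) = 71 (O(G) = -3 + 74 = 71)
O(n) + (69*(-15) + 6934)*(-22455 + y(-36)) = 71 + (69*(-15) + 6934)*(-22455 - 118) = 71 + (-1035 + 6934)*(-22573) = 71 + 5899*(-22573) = 71 - 133158127 = -133158056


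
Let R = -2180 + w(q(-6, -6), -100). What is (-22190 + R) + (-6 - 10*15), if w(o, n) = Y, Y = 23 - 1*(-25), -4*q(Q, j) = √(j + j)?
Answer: -24478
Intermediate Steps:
q(Q, j) = -√2*√j/4 (q(Q, j) = -√(j + j)/4 = -√2*√j/4)
Y = 48 (Y = 23 + 25 = 48)
w(o, n) = 48
R = -2132 (R = -2180 + 48 = -2132)
(-22190 + R) + (-6 - 10*15) = (-22190 - 2132) + (-6 - 10*15) = -24322 + (-6 - 150) = -24322 - 156 = -24478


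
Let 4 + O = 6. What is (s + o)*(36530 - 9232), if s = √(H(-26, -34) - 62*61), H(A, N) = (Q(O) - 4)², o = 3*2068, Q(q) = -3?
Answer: 169356792 + 27298*I*√3733 ≈ 1.6936e+8 + 1.6679e+6*I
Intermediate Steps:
O = 2 (O = -4 + 6 = 2)
o = 6204
H(A, N) = 49 (H(A, N) = (-3 - 4)² = (-7)² = 49)
s = I*√3733 (s = √(49 - 62*61) = √(49 - 3782) = √(-3733) = I*√3733 ≈ 61.098*I)
(s + o)*(36530 - 9232) = (I*√3733 + 6204)*(36530 - 9232) = (6204 + I*√3733)*27298 = 169356792 + 27298*I*√3733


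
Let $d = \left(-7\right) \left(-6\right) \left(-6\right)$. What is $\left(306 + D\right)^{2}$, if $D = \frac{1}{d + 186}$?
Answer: $\frac{407838025}{4356} \approx 93627.0$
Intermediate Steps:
$d = -252$ ($d = 42 \left(-6\right) = -252$)
$D = - \frac{1}{66}$ ($D = \frac{1}{-252 + 186} = \frac{1}{-66} = - \frac{1}{66} \approx -0.015152$)
$\left(306 + D\right)^{2} = \left(306 - \frac{1}{66}\right)^{2} = \left(\frac{20195}{66}\right)^{2} = \frac{407838025}{4356}$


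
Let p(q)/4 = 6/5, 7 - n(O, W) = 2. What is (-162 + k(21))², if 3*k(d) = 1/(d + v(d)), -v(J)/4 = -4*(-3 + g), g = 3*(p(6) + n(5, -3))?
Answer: 1160913586849/44235801 ≈ 26244.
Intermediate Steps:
n(O, W) = 5 (n(O, W) = 7 - 1*2 = 7 - 2 = 5)
p(q) = 24/5 (p(q) = 4*(6/5) = 24/5)
g = 147/5 (g = 3*(24/5 + 5) = 3*(49/5) = 147/5 ≈ 29.400)
v(J) = 2112/5 (v(J) = -(-16)*(-3 + 147/5) = -(-16)*132/5 = -4*(-528/5) = 2112/5)
k(d) = 1/(3*(2112/5 + d)) (k(d) = 1/(3*(d + 2112/5)) = 1/(3*(2112/5 + d)))
(-162 + k(21))² = (-162 + 5/(3*(2112 + 5*21)))² = (-162 + 5/(3*(2112 + 105)))² = (-162 + (5/3)/2217)² = (-162 + (5/3)*(1/2217))² = (-162 + 5/6651)² = (-1077457/6651)² = 1160913586849/44235801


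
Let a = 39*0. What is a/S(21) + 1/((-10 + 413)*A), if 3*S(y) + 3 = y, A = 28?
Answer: 1/11284 ≈ 8.8621e-5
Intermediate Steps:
S(y) = -1 + y/3
a = 0
a/S(21) + 1/((-10 + 413)*A) = 0/(-1 + (⅓)*21) + 1/((-10 + 413)*28) = 0/(-1 + 7) + (1/28)/403 = 0/6 + (1/403)*(1/28) = 0*(⅙) + 1/11284 = 0 + 1/11284 = 1/11284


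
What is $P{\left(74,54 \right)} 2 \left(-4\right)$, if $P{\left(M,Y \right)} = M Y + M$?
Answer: $-32560$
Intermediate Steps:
$P{\left(M,Y \right)} = M + M Y$
$P{\left(74,54 \right)} 2 \left(-4\right) = 74 \left(1 + 54\right) 2 \left(-4\right) = 74 \cdot 55 \left(-8\right) = 4070 \left(-8\right) = -32560$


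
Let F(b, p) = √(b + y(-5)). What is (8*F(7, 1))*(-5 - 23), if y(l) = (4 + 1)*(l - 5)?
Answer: -224*I*√43 ≈ -1468.9*I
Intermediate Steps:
y(l) = -25 + 5*l (y(l) = 5*(-5 + l) = -25 + 5*l)
F(b, p) = √(-50 + b) (F(b, p) = √(b + (-25 + 5*(-5))) = √(b + (-25 - 25)) = √(b - 50) = √(-50 + b))
(8*F(7, 1))*(-5 - 23) = (8*√(-50 + 7))*(-5 - 23) = (8*√(-43))*(-28) = (8*(I*√43))*(-28) = (8*I*√43)*(-28) = -224*I*√43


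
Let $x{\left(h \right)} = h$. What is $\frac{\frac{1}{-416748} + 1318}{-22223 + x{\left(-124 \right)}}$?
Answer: $- \frac{549273863}{9313067556} \approx -0.058979$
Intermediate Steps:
$\frac{\frac{1}{-416748} + 1318}{-22223 + x{\left(-124 \right)}} = \frac{\frac{1}{-416748} + 1318}{-22223 - 124} = \frac{- \frac{1}{416748} + 1318}{-22347} = \frac{549273863}{416748} \left(- \frac{1}{22347}\right) = - \frac{549273863}{9313067556}$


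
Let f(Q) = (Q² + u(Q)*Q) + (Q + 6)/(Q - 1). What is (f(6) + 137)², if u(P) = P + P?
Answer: 1530169/25 ≈ 61207.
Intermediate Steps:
u(P) = 2*P
f(Q) = 3*Q² + (6 + Q)/(-1 + Q) (f(Q) = (Q² + (2*Q)*Q) + (Q + 6)/(Q - 1) = (Q² + 2*Q²) + (6 + Q)/(-1 + Q) = 3*Q² + (6 + Q)/(-1 + Q))
(f(6) + 137)² = ((6 + 6 - 3*6² + 3*6³)/(-1 + 6) + 137)² = ((6 + 6 - 3*36 + 3*216)/5 + 137)² = ((6 + 6 - 108 + 648)/5 + 137)² = ((⅕)*552 + 137)² = (552/5 + 137)² = (1237/5)² = 1530169/25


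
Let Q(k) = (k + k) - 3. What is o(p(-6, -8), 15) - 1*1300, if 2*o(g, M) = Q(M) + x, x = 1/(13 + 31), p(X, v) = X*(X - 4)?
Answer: -113211/88 ≈ -1286.5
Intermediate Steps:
p(X, v) = X*(-4 + X)
x = 1/44 ≈ 0.022727
Q(k) = -3 + 2*k (Q(k) = 2*k - 3 = -3 + 2*k)
o(g, M) = -131/88 + M (o(g, M) = ((-3 + 2*M) + 1/44)/2 = (-131/44 + 2*M)/2 = -131/88 + M)
o(p(-6, -8), 15) - 1*1300 = (-131/88 + 15) - 1*1300 = 1189/88 - 1300 = -113211/88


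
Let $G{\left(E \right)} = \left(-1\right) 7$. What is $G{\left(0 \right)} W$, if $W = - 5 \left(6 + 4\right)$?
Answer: $350$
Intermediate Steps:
$G{\left(E \right)} = -7$
$W = -50$ ($W = \left(-5\right) 10 = -50$)
$G{\left(0 \right)} W = \left(-7\right) \left(-50\right) = 350$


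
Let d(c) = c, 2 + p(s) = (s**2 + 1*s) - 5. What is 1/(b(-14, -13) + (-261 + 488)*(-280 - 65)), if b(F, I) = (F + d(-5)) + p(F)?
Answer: -1/78159 ≈ -1.2794e-5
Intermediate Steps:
p(s) = -7 + s + s**2 (p(s) = -2 + ((s**2 + 1*s) - 5) = -2 + ((s**2 + s) - 5) = -2 + ((s + s**2) - 5) = -2 + (-5 + s + s**2) = -7 + s + s**2)
b(F, I) = -12 + F**2 + 2*F (b(F, I) = (F - 5) + (-7 + F + F**2) = (-5 + F) + (-7 + F + F**2) = -12 + F**2 + 2*F)
1/(b(-14, -13) + (-261 + 488)*(-280 - 65)) = 1/((-12 + (-14)**2 + 2*(-14)) + (-261 + 488)*(-280 - 65)) = 1/((-12 + 196 - 28) + 227*(-345)) = 1/(156 - 78315) = 1/(-78159) = -1/78159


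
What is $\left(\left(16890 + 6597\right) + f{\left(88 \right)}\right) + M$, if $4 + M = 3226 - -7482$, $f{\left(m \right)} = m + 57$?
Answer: $34336$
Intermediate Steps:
$f{\left(m \right)} = 57 + m$
$M = 10704$ ($M = -4 + \left(3226 - -7482\right) = -4 + \left(3226 + 7482\right) = -4 + 10708 = 10704$)
$\left(\left(16890 + 6597\right) + f{\left(88 \right)}\right) + M = \left(\left(16890 + 6597\right) + \left(57 + 88\right)\right) + 10704 = \left(23487 + 145\right) + 10704 = 23632 + 10704 = 34336$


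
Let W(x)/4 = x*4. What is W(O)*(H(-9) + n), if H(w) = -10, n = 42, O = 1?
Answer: 512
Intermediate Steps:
W(x) = 16*x (W(x) = 4*(x*4) = 4*(4*x) = 16*x)
W(O)*(H(-9) + n) = (16*1)*(-10 + 42) = 16*32 = 512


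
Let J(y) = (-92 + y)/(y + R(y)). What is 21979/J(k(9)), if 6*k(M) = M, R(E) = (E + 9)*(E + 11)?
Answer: -11670849/362 ≈ -32240.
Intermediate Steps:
R(E) = (9 + E)*(11 + E)
k(M) = M/6
J(y) = (-92 + y)/(99 + y² + 21*y) (J(y) = (-92 + y)/(y + (99 + y² + 20*y)) = (-92 + y)/(99 + y² + 21*y))
21979/J(k(9)) = 21979/(((-92 + (⅙)*9)/(99 + ((⅙)*9)² + 21*((⅙)*9)))) = 21979/(((-92 + 3/2)/(99 + (3/2)² + 21*(3/2)))) = 21979/((-181/2/(99 + 9/4 + 63/2))) = 21979/((-181/2/(531/4))) = 21979/(((4/531)*(-181/2))) = 21979/(-362/531) = 21979*(-531/362) = -11670849/362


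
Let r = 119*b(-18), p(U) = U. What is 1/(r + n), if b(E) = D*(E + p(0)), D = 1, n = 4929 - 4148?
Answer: -1/1361 ≈ -0.00073475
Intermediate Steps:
n = 781
b(E) = E (b(E) = 1*(E + 0) = 1*E = E)
r = -2142 (r = 119*(-18) = -2142)
1/(r + n) = 1/(-2142 + 781) = 1/(-1361) = -1/1361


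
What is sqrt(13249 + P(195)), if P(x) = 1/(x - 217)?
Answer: sqrt(6412494)/22 ≈ 115.10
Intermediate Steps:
P(x) = 1/(-217 + x)
sqrt(13249 + P(195)) = sqrt(13249 + 1/(-217 + 195)) = sqrt(13249 + 1/(-22)) = sqrt(13249 - 1/22) = sqrt(291477/22) = sqrt(6412494)/22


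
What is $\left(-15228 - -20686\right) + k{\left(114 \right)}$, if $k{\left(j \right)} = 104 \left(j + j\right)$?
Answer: $29170$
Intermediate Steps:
$k{\left(j \right)} = 208 j$ ($k{\left(j \right)} = 104 \cdot 2 j = 208 j$)
$\left(-15228 - -20686\right) + k{\left(114 \right)} = \left(-15228 - -20686\right) + 208 \cdot 114 = \left(-15228 + 20686\right) + 23712 = 5458 + 23712 = 29170$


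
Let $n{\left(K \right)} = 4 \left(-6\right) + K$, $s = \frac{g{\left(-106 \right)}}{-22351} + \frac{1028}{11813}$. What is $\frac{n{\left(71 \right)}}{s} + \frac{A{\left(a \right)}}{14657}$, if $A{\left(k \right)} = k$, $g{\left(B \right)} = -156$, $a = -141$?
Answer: $\frac{181882850619581}{363781697992} \approx 499.98$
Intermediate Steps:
$s = \frac{24819656}{264032363}$ ($s = - \frac{156}{-22351} + \frac{1028}{11813} = \left(-156\right) \left(- \frac{1}{22351}\right) + 1028 \cdot \frac{1}{11813} = \frac{156}{22351} + \frac{1028}{11813} = \frac{24819656}{264032363} \approx 0.094002$)
$n{\left(K \right)} = -24 + K$
$\frac{n{\left(71 \right)}}{s} + \frac{A{\left(a \right)}}{14657} = \frac{-24 + 71}{\frac{24819656}{264032363}} - \frac{141}{14657} = 47 \cdot \frac{264032363}{24819656} - \frac{141}{14657} = \frac{12409521061}{24819656} - \frac{141}{14657} = \frac{181882850619581}{363781697992}$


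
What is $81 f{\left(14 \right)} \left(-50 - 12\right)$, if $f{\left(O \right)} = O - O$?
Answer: $0$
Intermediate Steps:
$f{\left(O \right)} = 0$
$81 f{\left(14 \right)} \left(-50 - 12\right) = 81 \cdot 0 \left(-50 - 12\right) = 0 \left(-62\right) = 0$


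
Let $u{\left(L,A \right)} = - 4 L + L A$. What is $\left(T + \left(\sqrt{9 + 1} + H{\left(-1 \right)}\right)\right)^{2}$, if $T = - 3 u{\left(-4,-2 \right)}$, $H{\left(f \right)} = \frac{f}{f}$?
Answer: $\left(-71 + \sqrt{10}\right)^{2} \approx 4602.0$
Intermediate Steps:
$u{\left(L,A \right)} = - 4 L + A L$
$H{\left(f \right)} = 1$
$T = -72$ ($T = - 3 \left(- 4 \left(-4 - 2\right)\right) = - 3 \left(\left(-4\right) \left(-6\right)\right) = \left(-3\right) 24 = -72$)
$\left(T + \left(\sqrt{9 + 1} + H{\left(-1 \right)}\right)\right)^{2} = \left(-72 + \left(\sqrt{9 + 1} + 1\right)\right)^{2} = \left(-72 + \left(\sqrt{10} + 1\right)\right)^{2} = \left(-72 + \left(1 + \sqrt{10}\right)\right)^{2} = \left(-71 + \sqrt{10}\right)^{2}$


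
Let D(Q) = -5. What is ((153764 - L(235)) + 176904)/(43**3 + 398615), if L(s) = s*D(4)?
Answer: 331843/478122 ≈ 0.69405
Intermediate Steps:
L(s) = -5*s (L(s) = s*(-5) = -5*s)
((153764 - L(235)) + 176904)/(43**3 + 398615) = ((153764 - (-5)*235) + 176904)/(43**3 + 398615) = ((153764 - 1*(-1175)) + 176904)/(79507 + 398615) = ((153764 + 1175) + 176904)/478122 = (154939 + 176904)*(1/478122) = 331843*(1/478122) = 331843/478122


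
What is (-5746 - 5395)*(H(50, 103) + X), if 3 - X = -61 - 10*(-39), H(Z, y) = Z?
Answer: 3074916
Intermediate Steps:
X = -326 (X = 3 - (-61 - 10*(-39)) = 3 - (-61 + 390) = 3 - 1*329 = 3 - 329 = -326)
(-5746 - 5395)*(H(50, 103) + X) = (-5746 - 5395)*(50 - 326) = -11141*(-276) = 3074916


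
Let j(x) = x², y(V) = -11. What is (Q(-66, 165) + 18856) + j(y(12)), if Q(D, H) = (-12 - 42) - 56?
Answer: 18867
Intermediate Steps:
Q(D, H) = -110 (Q(D, H) = -54 - 56 = -110)
(Q(-66, 165) + 18856) + j(y(12)) = (-110 + 18856) + (-11)² = 18746 + 121 = 18867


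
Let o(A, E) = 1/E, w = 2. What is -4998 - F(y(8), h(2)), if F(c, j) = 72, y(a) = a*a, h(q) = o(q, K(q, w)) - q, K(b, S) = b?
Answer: -5070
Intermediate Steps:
h(q) = 1/q - q
y(a) = a**2
-4998 - F(y(8), h(2)) = -4998 - 1*72 = -4998 - 72 = -5070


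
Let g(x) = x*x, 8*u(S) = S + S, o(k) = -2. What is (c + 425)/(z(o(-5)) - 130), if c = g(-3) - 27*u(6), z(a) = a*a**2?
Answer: -787/276 ≈ -2.8514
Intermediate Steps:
u(S) = S/4 (u(S) = (S + S)/8 = (2*S)/8 = S/4)
g(x) = x**2
z(a) = a**3
c = -63/2 (c = (-3)**2 - 27*(1/4)*6 = 9 - 27*3/2 = 9 - 1*81/2 = 9 - 81/2 = -63/2 ≈ -31.500)
(c + 425)/(z(o(-5)) - 130) = (-63/2 + 425)/((-2)**3 - 130) = 787/(2*(-8 - 130)) = (787/2)/(-138) = (787/2)*(-1/138) = -787/276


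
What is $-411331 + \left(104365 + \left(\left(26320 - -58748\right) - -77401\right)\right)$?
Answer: $-144497$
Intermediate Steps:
$-411331 + \left(104365 + \left(\left(26320 - -58748\right) - -77401\right)\right) = -411331 + \left(104365 + \left(\left(26320 + 58748\right) + 77401\right)\right) = -411331 + \left(104365 + \left(85068 + 77401\right)\right) = -411331 + \left(104365 + 162469\right) = -411331 + 266834 = -144497$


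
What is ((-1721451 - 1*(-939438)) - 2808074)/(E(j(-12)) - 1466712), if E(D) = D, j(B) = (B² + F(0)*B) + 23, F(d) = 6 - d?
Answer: 3590087/1466617 ≈ 2.4479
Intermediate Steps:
j(B) = 23 + B² + 6*B (j(B) = (B² + (6 - 1*0)*B) + 23 = (B² + (6 + 0)*B) + 23 = (B² + 6*B) + 23 = 23 + B² + 6*B)
((-1721451 - 1*(-939438)) - 2808074)/(E(j(-12)) - 1466712) = ((-1721451 - 1*(-939438)) - 2808074)/((23 + (-12)² + 6*(-12)) - 1466712) = ((-1721451 + 939438) - 2808074)/((23 + 144 - 72) - 1466712) = (-782013 - 2808074)/(95 - 1466712) = -3590087/(-1466617) = -3590087*(-1/1466617) = 3590087/1466617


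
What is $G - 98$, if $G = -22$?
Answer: $-120$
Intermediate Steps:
$G - 98 = -22 - 98 = -120$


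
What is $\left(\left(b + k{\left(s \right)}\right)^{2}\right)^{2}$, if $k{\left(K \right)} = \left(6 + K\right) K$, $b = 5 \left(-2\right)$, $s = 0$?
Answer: $10000$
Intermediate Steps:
$b = -10$
$k{\left(K \right)} = K \left(6 + K\right)$
$\left(\left(b + k{\left(s \right)}\right)^{2}\right)^{2} = \left(\left(-10 + 0 \left(6 + 0\right)\right)^{2}\right)^{2} = \left(\left(-10 + 0 \cdot 6\right)^{2}\right)^{2} = \left(\left(-10 + 0\right)^{2}\right)^{2} = \left(\left(-10\right)^{2}\right)^{2} = 100^{2} = 10000$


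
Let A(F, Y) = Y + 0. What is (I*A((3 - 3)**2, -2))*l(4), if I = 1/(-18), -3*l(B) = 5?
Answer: -5/27 ≈ -0.18519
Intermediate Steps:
A(F, Y) = Y
l(B) = -5/3 (l(B) = -1/3*5 = -5/3)
I = -1/18 ≈ -0.055556
(I*A((3 - 3)**2, -2))*l(4) = -1/18*(-2)*(-5/3) = (1/9)*(-5/3) = -5/27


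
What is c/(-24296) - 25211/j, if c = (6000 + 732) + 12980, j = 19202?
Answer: -123879535/58316474 ≈ -2.1243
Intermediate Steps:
c = 19712 (c = 6732 + 12980 = 19712)
c/(-24296) - 25211/j = 19712/(-24296) - 25211/19202 = 19712*(-1/24296) - 25211*1/19202 = -2464/3037 - 25211/19202 = -123879535/58316474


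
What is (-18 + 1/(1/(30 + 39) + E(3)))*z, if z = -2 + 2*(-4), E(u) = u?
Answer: 18375/104 ≈ 176.68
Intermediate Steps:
z = -10 (z = -2 - 8 = -10)
(-18 + 1/(1/(30 + 39) + E(3)))*z = (-18 + 1/(1/(30 + 39) + 3))*(-10) = (-18 + 1/(1/69 + 3))*(-10) = (-18 + 1/(208/69))*(-10) = (-18 + 69/208)*(-10) = -3675/208*(-10) = 18375/104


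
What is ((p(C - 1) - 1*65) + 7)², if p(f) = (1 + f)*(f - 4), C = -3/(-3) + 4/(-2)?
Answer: 2704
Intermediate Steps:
C = -1 (C = -3*(-⅓) + 4*(-½) = 1 - 2 = -1)
p(f) = (1 + f)*(-4 + f)
((p(C - 1) - 1*65) + 7)² = (((-4 + (-1 - 1)² - 3*(-1 - 1)) - 1*65) + 7)² = (((-4 + (-2)² - 3*(-2)) - 65) + 7)² = (((-4 + 4 + 6) - 65) + 7)² = ((6 - 65) + 7)² = (-59 + 7)² = (-52)² = 2704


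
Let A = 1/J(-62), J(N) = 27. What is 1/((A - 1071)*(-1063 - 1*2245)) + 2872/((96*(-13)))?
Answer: -8584956935/3730510992 ≈ -2.3013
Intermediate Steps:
A = 1/27 ≈ 0.037037
1/((A - 1071)*(-1063 - 1*2245)) + 2872/((96*(-13))) = 1/((1/27 - 1071)*(-1063 - 1*2245)) + 2872/((96*(-13))) = 1/((-28916/27)*(-1063 - 2245)) + 2872/(-1248) = -27/28916/(-3308) + 2872*(-1/1248) = -27/28916*(-1/3308) - 359/156 = 27/95654128 - 359/156 = -8584956935/3730510992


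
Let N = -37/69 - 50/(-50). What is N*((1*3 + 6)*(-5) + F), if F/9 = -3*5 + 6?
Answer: -1344/23 ≈ -58.435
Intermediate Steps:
N = 32/69 (N = -37*1/69 - 50*(-1/50) = -37/69 + 1 = 32/69 ≈ 0.46377)
F = -81 (F = 9*(-3*5 + 6) = 9*(-15 + 6) = 9*(-9) = -81)
N*((1*3 + 6)*(-5) + F) = 32*((1*3 + 6)*(-5) - 81)/69 = 32*((3 + 6)*(-5) - 81)/69 = 32*(9*(-5) - 81)/69 = 32*(-45 - 81)/69 = (32/69)*(-126) = -1344/23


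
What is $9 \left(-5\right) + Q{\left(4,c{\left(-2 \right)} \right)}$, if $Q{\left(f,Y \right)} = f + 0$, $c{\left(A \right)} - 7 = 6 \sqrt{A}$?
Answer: $-41$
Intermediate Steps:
$c{\left(A \right)} = 7 + 6 \sqrt{A}$
$Q{\left(f,Y \right)} = f$
$9 \left(-5\right) + Q{\left(4,c{\left(-2 \right)} \right)} = 9 \left(-5\right) + 4 = -45 + 4 = -41$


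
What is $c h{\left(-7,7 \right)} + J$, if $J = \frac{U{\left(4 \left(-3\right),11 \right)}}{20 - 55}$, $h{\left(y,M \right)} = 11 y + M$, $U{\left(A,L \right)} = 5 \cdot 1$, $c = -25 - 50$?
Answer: $\frac{36749}{7} \approx 5249.9$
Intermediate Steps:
$c = -75$
$U{\left(A,L \right)} = 5$
$h{\left(y,M \right)} = M + 11 y$
$J = - \frac{1}{7}$ ($J = \frac{5}{20 - 55} = \frac{5}{-35} = 5 \left(- \frac{1}{35}\right) = - \frac{1}{7} \approx -0.14286$)
$c h{\left(-7,7 \right)} + J = - 75 \left(7 + 11 \left(-7\right)\right) - \frac{1}{7} = - 75 \left(7 - 77\right) - \frac{1}{7} = \left(-75\right) \left(-70\right) - \frac{1}{7} = 5250 - \frac{1}{7} = \frac{36749}{7}$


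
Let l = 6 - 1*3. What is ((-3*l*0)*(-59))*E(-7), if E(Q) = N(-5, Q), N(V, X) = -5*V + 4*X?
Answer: 0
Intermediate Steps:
l = 3 (l = 6 - 3 = 3)
E(Q) = 25 + 4*Q (E(Q) = -5*(-5) + 4*Q = 25 + 4*Q)
((-3*l*0)*(-59))*E(-7) = ((-3*3*0)*(-59))*(25 + 4*(-7)) = (-9*0*(-59))*(25 - 28) = (0*(-59))*(-3) = 0*(-3) = 0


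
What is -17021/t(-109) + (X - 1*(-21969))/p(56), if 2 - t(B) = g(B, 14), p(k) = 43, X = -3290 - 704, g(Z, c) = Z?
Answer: 1263322/4773 ≈ 264.68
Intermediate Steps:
X = -3994
t(B) = 2 - B
-17021/t(-109) + (X - 1*(-21969))/p(56) = -17021/(2 - 1*(-109)) + (-3994 - 1*(-21969))/43 = -17021/(2 + 109) + (-3994 + 21969)*(1/43) = -17021/111 + 17975*(1/43) = -17021*1/111 + 17975/43 = -17021/111 + 17975/43 = 1263322/4773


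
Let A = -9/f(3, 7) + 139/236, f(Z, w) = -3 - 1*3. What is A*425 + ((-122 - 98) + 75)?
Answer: 175305/236 ≈ 742.82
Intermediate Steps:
f(Z, w) = -6 (f(Z, w) = -3 - 3 = -6)
A = 493/236 (A = -9/(-6) + 139/236 = -9*(-⅙) + 139*(1/236) = 3/2 + 139/236 = 493/236 ≈ 2.0890)
A*425 + ((-122 - 98) + 75) = (493/236)*425 + ((-122 - 98) + 75) = 209525/236 + (-220 + 75) = 209525/236 - 145 = 175305/236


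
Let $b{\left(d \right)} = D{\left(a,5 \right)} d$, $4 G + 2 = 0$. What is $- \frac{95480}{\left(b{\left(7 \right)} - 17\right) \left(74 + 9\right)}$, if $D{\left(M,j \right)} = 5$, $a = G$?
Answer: $- \frac{47740}{747} \approx -63.909$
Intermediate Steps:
$G = - \frac{1}{2}$ ($G = - \frac{1}{2} + \frac{1}{4} \cdot 0 = - \frac{1}{2} + 0 = - \frac{1}{2} \approx -0.5$)
$a = - \frac{1}{2} \approx -0.5$
$b{\left(d \right)} = 5 d$
$- \frac{95480}{\left(b{\left(7 \right)} - 17\right) \left(74 + 9\right)} = - \frac{95480}{\left(5 \cdot 7 - 17\right) \left(74 + 9\right)} = - \frac{95480}{\left(35 - 17\right) 83} = - \frac{95480}{18 \cdot 83} = - \frac{95480}{1494} = \left(-95480\right) \frac{1}{1494} = - \frac{47740}{747}$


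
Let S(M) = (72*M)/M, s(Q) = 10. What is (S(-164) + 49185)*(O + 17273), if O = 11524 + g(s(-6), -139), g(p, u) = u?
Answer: 1411607106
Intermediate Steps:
O = 11385 (O = 11524 - 139 = 11385)
S(M) = 72
(S(-164) + 49185)*(O + 17273) = (72 + 49185)*(11385 + 17273) = 49257*28658 = 1411607106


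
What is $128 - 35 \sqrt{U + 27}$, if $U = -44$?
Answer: $128 - 35 i \sqrt{17} \approx 128.0 - 144.31 i$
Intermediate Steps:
$128 - 35 \sqrt{U + 27} = 128 - 35 \sqrt{-44 + 27} = 128 - 35 \sqrt{-17} = 128 - 35 i \sqrt{17}$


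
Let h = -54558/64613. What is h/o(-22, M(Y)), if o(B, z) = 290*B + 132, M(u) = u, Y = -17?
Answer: 27279/201851012 ≈ 0.00013514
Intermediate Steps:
h = -54558/64613 (h = -54558*1/64613 = -54558/64613 ≈ -0.84438)
o(B, z) = 132 + 290*B
h/o(-22, M(Y)) = -54558/(64613*(132 + 290*(-22))) = -54558/(64613*(132 - 6380)) = -54558/64613/(-6248) = -54558/64613*(-1/6248) = 27279/201851012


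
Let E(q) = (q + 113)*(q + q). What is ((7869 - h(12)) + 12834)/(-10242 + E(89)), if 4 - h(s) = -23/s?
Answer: 19105/23736 ≈ 0.80490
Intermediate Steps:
h(s) = 4 + 23/s (h(s) = 4 - (-23)/s = 4 + 23/s)
E(q) = 2*q*(113 + q) (E(q) = (113 + q)*(2*q) = 2*q*(113 + q))
((7869 - h(12)) + 12834)/(-10242 + E(89)) = ((7869 - (4 + 23/12)) + 12834)/(-10242 + 2*89*(113 + 89)) = ((7869 - (4 + 23*(1/12))) + 12834)/(-10242 + 2*89*202) = ((7869 - (4 + 23/12)) + 12834)/(-10242 + 35956) = ((7869 - 1*71/12) + 12834)/25714 = ((7869 - 71/12) + 12834)*(1/25714) = (94357/12 + 12834)*(1/25714) = (248365/12)*(1/25714) = 19105/23736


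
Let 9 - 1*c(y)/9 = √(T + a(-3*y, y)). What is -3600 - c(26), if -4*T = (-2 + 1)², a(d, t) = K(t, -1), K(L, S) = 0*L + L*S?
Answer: -3681 + 9*I*√105/2 ≈ -3681.0 + 46.111*I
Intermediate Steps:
K(L, S) = L*S (K(L, S) = 0 + L*S = L*S)
a(d, t) = -t (a(d, t) = t*(-1) = -t)
T = -¼ (T = -(-2 + 1)²/4 = -¼*(-1)² = -¼*1 = -¼ ≈ -0.25000)
c(y) = 81 - 9*√(-¼ - y)
-3600 - c(26) = -3600 - (81 - 9*√(-1 - 4*26)/2) = -3600 - (81 - 9*√(-1 - 104)/2) = -3600 - (81 - 9*I*√105/2) = -3600 + (-81 + 9*I*√105/2) = -3681 + 9*I*√105/2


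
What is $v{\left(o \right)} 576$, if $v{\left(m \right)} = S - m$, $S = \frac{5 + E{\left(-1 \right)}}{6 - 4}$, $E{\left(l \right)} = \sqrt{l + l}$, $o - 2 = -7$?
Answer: $4320 + 288 i \sqrt{2} \approx 4320.0 + 407.29 i$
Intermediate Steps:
$o = -5$ ($o = 2 - 7 = -5$)
$E{\left(l \right)} = \sqrt{2} \sqrt{l}$ ($E{\left(l \right)} = \sqrt{2 l} = \sqrt{2} \sqrt{l}$)
$S = \frac{5}{2} + \frac{i \sqrt{2}}{2}$ ($S = \frac{5 + \sqrt{2} \sqrt{-1}}{6 - 4} = \frac{5 + \sqrt{2} i}{2} = \left(5 + i \sqrt{2}\right) \frac{1}{2} = \frac{5}{2} + \frac{i \sqrt{2}}{2} \approx 2.5 + 0.70711 i$)
$v{\left(m \right)} = \frac{5}{2} - m + \frac{i \sqrt{2}}{2}$ ($v{\left(m \right)} = \left(\frac{5}{2} + \frac{i \sqrt{2}}{2}\right) - m = \frac{5}{2} - m + \frac{i \sqrt{2}}{2}$)
$v{\left(o \right)} 576 = \left(\frac{5}{2} - -5 + \frac{i \sqrt{2}}{2}\right) 576 = \left(\frac{5}{2} + 5 + \frac{i \sqrt{2}}{2}\right) 576 = \left(\frac{15}{2} + \frac{i \sqrt{2}}{2}\right) 576 = 4320 + 288 i \sqrt{2}$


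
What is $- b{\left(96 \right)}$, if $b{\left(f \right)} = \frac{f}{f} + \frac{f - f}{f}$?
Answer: $-1$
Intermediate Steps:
$b{\left(f \right)} = 1$ ($b{\left(f \right)} = 1 + \frac{0}{f} = 1 + 0 = 1$)
$- b{\left(96 \right)} = \left(-1\right) 1 = -1$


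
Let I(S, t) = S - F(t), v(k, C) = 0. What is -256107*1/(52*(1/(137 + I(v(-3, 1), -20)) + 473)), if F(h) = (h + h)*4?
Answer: -76063779/7305064 ≈ -10.412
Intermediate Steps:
F(h) = 8*h (F(h) = (2*h)*4 = 8*h)
I(S, t) = S - 8*t
-256107*1/(52*(1/(137 + I(v(-3, 1), -20)) + 473)) = -256107*1/(52*(1/(137 + (0 - 8*(-20))) + 473)) = -256107*1/(52*(1/(137 + (0 + 160)) + 473)) = -256107*1/(52*(1/(137 + 160) + 473)) = -256107*1/(52*(1/297 + 473)) = -256107/(52*(140482/297)) = -256107/7305064/297 = -256107*297/7305064 = -76063779/7305064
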